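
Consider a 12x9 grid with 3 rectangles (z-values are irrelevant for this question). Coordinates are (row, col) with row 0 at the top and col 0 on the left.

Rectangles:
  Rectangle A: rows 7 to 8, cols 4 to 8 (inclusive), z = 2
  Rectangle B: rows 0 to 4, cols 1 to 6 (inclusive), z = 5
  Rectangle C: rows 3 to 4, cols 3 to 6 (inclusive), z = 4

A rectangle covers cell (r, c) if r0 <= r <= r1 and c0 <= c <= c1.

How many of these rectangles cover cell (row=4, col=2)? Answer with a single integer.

Answer: 1

Derivation:
Check cell (4,2):
  A: rows 7-8 cols 4-8 -> outside (row miss)
  B: rows 0-4 cols 1-6 -> covers
  C: rows 3-4 cols 3-6 -> outside (col miss)
Count covering = 1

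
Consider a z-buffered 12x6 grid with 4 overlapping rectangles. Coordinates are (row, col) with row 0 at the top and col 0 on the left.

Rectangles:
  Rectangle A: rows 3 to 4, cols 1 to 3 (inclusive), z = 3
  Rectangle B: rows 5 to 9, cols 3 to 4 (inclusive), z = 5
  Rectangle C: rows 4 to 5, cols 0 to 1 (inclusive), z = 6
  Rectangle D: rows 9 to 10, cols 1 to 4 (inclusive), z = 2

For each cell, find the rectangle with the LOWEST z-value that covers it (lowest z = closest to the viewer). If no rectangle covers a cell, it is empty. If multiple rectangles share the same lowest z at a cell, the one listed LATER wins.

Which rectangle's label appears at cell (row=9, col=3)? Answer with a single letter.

Check cell (9,3):
  A: rows 3-4 cols 1-3 -> outside (row miss)
  B: rows 5-9 cols 3-4 z=5 -> covers; best now B (z=5)
  C: rows 4-5 cols 0-1 -> outside (row miss)
  D: rows 9-10 cols 1-4 z=2 -> covers; best now D (z=2)
Winner: D at z=2

Answer: D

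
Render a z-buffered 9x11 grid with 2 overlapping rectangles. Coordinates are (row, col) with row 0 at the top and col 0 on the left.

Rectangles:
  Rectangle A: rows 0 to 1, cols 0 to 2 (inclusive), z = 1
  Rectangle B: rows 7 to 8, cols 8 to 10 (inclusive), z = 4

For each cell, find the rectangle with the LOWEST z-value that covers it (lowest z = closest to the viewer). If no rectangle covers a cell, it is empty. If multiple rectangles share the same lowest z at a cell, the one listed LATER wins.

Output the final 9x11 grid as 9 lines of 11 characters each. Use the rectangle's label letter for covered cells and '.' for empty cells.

AAA........
AAA........
...........
...........
...........
...........
...........
........BBB
........BBB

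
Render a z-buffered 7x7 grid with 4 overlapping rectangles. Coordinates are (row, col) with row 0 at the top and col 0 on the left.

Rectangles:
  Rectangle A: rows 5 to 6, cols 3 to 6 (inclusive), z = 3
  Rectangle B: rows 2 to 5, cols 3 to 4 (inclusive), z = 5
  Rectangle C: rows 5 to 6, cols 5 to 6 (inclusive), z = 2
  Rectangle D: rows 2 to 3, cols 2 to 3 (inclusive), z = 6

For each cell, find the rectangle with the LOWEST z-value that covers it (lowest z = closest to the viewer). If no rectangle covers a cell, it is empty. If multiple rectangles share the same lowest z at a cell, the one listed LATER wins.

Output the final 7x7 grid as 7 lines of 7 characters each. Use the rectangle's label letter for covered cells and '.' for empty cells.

.......
.......
..DBB..
..DBB..
...BB..
...AACC
...AACC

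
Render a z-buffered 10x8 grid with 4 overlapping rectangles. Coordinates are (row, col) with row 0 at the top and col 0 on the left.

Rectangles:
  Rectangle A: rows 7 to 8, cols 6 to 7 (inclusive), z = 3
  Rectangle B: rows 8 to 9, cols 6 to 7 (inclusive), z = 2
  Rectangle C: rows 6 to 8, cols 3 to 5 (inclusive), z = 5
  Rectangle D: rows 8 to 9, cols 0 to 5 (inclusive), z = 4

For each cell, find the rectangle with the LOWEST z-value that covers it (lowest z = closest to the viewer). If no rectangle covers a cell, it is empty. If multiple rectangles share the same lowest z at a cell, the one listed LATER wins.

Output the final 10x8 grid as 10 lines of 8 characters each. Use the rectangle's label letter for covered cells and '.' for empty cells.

........
........
........
........
........
........
...CCC..
...CCCAA
DDDDDDBB
DDDDDDBB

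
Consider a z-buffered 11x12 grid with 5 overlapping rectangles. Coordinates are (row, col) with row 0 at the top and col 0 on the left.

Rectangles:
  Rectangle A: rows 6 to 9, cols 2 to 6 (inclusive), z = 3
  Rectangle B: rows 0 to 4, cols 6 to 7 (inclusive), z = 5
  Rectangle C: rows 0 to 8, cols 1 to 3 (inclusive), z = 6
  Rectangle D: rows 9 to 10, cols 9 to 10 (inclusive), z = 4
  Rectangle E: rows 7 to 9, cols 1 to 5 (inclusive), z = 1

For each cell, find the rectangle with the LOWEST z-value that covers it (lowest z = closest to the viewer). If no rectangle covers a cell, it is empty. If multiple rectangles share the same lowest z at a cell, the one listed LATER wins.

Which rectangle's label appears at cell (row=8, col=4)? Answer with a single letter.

Check cell (8,4):
  A: rows 6-9 cols 2-6 z=3 -> covers; best now A (z=3)
  B: rows 0-4 cols 6-7 -> outside (row miss)
  C: rows 0-8 cols 1-3 -> outside (col miss)
  D: rows 9-10 cols 9-10 -> outside (row miss)
  E: rows 7-9 cols 1-5 z=1 -> covers; best now E (z=1)
Winner: E at z=1

Answer: E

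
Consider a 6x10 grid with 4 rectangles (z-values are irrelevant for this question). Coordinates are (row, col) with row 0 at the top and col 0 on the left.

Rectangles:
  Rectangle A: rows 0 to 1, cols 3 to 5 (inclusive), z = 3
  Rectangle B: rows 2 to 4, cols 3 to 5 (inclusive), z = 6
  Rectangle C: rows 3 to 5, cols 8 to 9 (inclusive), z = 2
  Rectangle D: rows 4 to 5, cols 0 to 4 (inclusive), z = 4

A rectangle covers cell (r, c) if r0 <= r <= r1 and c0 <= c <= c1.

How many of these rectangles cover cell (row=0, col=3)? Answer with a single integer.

Check cell (0,3):
  A: rows 0-1 cols 3-5 -> covers
  B: rows 2-4 cols 3-5 -> outside (row miss)
  C: rows 3-5 cols 8-9 -> outside (row miss)
  D: rows 4-5 cols 0-4 -> outside (row miss)
Count covering = 1

Answer: 1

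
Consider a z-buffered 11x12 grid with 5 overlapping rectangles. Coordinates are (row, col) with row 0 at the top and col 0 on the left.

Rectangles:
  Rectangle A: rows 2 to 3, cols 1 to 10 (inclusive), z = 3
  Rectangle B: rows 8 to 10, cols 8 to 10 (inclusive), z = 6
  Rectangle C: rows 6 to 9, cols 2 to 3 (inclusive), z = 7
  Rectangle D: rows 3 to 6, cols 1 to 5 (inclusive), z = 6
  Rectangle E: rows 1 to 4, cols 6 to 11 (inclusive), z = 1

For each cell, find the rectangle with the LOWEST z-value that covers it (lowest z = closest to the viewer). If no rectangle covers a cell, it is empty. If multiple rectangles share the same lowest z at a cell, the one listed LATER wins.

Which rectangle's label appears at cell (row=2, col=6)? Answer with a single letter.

Check cell (2,6):
  A: rows 2-3 cols 1-10 z=3 -> covers; best now A (z=3)
  B: rows 8-10 cols 8-10 -> outside (row miss)
  C: rows 6-9 cols 2-3 -> outside (row miss)
  D: rows 3-6 cols 1-5 -> outside (row miss)
  E: rows 1-4 cols 6-11 z=1 -> covers; best now E (z=1)
Winner: E at z=1

Answer: E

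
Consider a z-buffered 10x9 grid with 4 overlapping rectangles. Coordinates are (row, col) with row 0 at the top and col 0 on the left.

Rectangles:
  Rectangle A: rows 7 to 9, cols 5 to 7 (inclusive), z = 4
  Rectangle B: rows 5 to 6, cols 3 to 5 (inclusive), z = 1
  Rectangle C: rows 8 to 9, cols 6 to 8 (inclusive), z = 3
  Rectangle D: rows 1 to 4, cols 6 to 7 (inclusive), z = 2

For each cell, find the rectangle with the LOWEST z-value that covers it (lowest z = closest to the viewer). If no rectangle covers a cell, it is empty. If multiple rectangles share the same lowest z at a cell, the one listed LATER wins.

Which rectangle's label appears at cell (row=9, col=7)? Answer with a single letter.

Check cell (9,7):
  A: rows 7-9 cols 5-7 z=4 -> covers; best now A (z=4)
  B: rows 5-6 cols 3-5 -> outside (row miss)
  C: rows 8-9 cols 6-8 z=3 -> covers; best now C (z=3)
  D: rows 1-4 cols 6-7 -> outside (row miss)
Winner: C at z=3

Answer: C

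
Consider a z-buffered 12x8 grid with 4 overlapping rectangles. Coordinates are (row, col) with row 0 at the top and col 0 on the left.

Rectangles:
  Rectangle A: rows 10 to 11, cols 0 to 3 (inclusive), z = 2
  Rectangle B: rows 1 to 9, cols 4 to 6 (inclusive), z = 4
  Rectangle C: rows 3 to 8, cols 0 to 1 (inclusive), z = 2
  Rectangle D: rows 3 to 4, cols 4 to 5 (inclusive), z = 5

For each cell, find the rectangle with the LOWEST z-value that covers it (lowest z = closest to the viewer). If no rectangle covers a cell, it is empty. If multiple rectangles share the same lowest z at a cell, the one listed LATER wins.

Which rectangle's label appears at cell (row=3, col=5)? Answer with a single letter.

Answer: B

Derivation:
Check cell (3,5):
  A: rows 10-11 cols 0-3 -> outside (row miss)
  B: rows 1-9 cols 4-6 z=4 -> covers; best now B (z=4)
  C: rows 3-8 cols 0-1 -> outside (col miss)
  D: rows 3-4 cols 4-5 z=5 -> covers; best now B (z=4)
Winner: B at z=4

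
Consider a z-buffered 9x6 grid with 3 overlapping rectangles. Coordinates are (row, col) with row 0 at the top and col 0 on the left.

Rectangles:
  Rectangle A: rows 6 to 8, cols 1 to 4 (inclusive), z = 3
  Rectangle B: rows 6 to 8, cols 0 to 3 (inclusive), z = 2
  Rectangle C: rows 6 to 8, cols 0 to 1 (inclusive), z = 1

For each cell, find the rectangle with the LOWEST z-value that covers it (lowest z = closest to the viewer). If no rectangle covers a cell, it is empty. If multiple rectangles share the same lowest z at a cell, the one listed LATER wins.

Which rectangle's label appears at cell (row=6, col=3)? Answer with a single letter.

Check cell (6,3):
  A: rows 6-8 cols 1-4 z=3 -> covers; best now A (z=3)
  B: rows 6-8 cols 0-3 z=2 -> covers; best now B (z=2)
  C: rows 6-8 cols 0-1 -> outside (col miss)
Winner: B at z=2

Answer: B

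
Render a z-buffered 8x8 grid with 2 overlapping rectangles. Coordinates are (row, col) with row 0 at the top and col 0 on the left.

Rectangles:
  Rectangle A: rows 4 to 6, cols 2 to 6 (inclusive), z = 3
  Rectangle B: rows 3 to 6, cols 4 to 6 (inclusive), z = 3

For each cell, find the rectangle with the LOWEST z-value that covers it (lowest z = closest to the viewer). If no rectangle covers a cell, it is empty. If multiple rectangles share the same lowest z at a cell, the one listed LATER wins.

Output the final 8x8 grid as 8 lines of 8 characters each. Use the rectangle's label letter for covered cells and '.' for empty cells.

........
........
........
....BBB.
..AABBB.
..AABBB.
..AABBB.
........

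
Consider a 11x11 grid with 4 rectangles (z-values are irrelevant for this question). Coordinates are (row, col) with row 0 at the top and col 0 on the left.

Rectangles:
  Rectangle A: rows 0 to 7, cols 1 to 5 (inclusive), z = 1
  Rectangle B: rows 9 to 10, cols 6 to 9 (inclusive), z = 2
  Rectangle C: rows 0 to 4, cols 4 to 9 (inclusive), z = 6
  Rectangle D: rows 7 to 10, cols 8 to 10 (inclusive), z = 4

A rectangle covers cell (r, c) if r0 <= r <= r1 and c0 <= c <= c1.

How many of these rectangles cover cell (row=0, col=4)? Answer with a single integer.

Answer: 2

Derivation:
Check cell (0,4):
  A: rows 0-7 cols 1-5 -> covers
  B: rows 9-10 cols 6-9 -> outside (row miss)
  C: rows 0-4 cols 4-9 -> covers
  D: rows 7-10 cols 8-10 -> outside (row miss)
Count covering = 2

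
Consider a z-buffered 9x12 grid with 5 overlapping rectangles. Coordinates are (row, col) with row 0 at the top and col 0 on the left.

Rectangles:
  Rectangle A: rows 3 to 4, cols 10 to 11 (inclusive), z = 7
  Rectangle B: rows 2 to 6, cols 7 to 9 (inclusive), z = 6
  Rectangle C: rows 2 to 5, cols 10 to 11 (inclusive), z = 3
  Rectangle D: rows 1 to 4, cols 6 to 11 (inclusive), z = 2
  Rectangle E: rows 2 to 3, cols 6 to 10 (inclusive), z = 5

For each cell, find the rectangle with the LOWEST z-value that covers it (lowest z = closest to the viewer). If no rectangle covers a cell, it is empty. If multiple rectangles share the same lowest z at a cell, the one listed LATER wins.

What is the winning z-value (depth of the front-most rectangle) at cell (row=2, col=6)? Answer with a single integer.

Check cell (2,6):
  A: rows 3-4 cols 10-11 -> outside (row miss)
  B: rows 2-6 cols 7-9 -> outside (col miss)
  C: rows 2-5 cols 10-11 -> outside (col miss)
  D: rows 1-4 cols 6-11 z=2 -> covers; best now D (z=2)
  E: rows 2-3 cols 6-10 z=5 -> covers; best now D (z=2)
Winner: D at z=2

Answer: 2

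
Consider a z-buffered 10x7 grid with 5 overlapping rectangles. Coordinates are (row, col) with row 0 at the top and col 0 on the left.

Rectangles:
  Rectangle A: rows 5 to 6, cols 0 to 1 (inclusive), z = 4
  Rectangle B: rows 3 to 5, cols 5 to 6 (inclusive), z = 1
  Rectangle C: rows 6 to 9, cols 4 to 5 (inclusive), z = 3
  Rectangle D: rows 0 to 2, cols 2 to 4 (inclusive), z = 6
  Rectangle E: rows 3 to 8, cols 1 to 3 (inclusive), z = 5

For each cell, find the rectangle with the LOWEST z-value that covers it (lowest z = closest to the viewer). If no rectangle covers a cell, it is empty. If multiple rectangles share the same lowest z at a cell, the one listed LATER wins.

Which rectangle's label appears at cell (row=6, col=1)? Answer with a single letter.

Check cell (6,1):
  A: rows 5-6 cols 0-1 z=4 -> covers; best now A (z=4)
  B: rows 3-5 cols 5-6 -> outside (row miss)
  C: rows 6-9 cols 4-5 -> outside (col miss)
  D: rows 0-2 cols 2-4 -> outside (row miss)
  E: rows 3-8 cols 1-3 z=5 -> covers; best now A (z=4)
Winner: A at z=4

Answer: A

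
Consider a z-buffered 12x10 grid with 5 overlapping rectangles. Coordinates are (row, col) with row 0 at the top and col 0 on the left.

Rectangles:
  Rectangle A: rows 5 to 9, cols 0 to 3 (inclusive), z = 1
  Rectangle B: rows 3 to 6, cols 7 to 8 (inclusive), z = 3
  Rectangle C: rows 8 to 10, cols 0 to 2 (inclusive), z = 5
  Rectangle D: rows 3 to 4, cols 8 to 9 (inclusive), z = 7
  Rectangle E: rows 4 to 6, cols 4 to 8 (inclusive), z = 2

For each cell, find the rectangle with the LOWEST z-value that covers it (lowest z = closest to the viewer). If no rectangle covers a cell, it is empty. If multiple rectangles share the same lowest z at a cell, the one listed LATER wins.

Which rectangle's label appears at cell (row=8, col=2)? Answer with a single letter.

Answer: A

Derivation:
Check cell (8,2):
  A: rows 5-9 cols 0-3 z=1 -> covers; best now A (z=1)
  B: rows 3-6 cols 7-8 -> outside (row miss)
  C: rows 8-10 cols 0-2 z=5 -> covers; best now A (z=1)
  D: rows 3-4 cols 8-9 -> outside (row miss)
  E: rows 4-6 cols 4-8 -> outside (row miss)
Winner: A at z=1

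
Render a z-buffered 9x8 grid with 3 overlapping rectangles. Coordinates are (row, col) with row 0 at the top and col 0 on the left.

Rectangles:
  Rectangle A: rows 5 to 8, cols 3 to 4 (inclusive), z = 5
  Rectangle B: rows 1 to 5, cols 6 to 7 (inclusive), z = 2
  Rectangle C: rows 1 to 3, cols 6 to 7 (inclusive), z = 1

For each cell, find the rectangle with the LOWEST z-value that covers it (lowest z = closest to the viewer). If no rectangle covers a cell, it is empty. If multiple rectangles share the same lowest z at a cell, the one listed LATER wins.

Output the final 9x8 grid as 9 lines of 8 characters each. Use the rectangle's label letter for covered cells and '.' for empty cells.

........
......CC
......CC
......CC
......BB
...AA.BB
...AA...
...AA...
...AA...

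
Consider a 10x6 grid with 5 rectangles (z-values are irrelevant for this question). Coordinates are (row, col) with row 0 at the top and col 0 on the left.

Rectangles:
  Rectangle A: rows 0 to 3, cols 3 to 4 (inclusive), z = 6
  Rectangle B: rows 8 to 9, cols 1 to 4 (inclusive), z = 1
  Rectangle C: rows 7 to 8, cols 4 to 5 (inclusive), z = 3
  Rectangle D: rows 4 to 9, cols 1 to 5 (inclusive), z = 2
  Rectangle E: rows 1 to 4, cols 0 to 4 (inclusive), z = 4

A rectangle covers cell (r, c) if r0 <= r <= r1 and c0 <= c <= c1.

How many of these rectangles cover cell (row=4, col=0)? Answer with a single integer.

Answer: 1

Derivation:
Check cell (4,0):
  A: rows 0-3 cols 3-4 -> outside (row miss)
  B: rows 8-9 cols 1-4 -> outside (row miss)
  C: rows 7-8 cols 4-5 -> outside (row miss)
  D: rows 4-9 cols 1-5 -> outside (col miss)
  E: rows 1-4 cols 0-4 -> covers
Count covering = 1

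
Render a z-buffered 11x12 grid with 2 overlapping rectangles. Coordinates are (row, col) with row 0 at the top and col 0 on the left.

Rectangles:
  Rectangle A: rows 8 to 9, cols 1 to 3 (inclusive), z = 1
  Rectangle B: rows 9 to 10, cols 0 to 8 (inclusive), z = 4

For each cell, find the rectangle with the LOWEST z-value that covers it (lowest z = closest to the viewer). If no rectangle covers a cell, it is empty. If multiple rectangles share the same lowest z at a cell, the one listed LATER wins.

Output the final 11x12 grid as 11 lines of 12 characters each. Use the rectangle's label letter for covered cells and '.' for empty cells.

............
............
............
............
............
............
............
............
.AAA........
BAAABBBBB...
BBBBBBBBB...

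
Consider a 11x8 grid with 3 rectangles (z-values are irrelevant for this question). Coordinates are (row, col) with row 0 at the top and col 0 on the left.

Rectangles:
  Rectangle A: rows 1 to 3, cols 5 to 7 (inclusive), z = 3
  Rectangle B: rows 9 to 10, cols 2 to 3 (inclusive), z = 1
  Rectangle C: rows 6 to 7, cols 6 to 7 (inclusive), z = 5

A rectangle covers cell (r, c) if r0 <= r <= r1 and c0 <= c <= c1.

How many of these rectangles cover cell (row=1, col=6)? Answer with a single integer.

Answer: 1

Derivation:
Check cell (1,6):
  A: rows 1-3 cols 5-7 -> covers
  B: rows 9-10 cols 2-3 -> outside (row miss)
  C: rows 6-7 cols 6-7 -> outside (row miss)
Count covering = 1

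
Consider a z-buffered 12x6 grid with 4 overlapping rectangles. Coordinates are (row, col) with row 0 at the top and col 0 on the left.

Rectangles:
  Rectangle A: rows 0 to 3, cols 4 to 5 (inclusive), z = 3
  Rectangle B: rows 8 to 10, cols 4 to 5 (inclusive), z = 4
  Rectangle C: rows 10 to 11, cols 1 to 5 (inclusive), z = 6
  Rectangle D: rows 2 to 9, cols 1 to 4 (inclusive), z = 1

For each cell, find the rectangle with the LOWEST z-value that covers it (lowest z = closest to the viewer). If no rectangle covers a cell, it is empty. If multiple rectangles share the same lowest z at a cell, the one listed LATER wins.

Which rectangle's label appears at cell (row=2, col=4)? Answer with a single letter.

Check cell (2,4):
  A: rows 0-3 cols 4-5 z=3 -> covers; best now A (z=3)
  B: rows 8-10 cols 4-5 -> outside (row miss)
  C: rows 10-11 cols 1-5 -> outside (row miss)
  D: rows 2-9 cols 1-4 z=1 -> covers; best now D (z=1)
Winner: D at z=1

Answer: D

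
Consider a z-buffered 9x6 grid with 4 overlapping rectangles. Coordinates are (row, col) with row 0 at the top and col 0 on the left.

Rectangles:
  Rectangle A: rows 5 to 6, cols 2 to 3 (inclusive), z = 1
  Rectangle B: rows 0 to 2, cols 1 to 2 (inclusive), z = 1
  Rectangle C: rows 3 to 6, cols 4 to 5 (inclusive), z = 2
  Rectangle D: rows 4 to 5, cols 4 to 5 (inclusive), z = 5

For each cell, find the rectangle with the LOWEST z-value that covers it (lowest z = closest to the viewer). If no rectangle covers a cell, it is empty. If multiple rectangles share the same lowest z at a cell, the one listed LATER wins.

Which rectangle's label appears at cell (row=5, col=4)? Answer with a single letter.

Check cell (5,4):
  A: rows 5-6 cols 2-3 -> outside (col miss)
  B: rows 0-2 cols 1-2 -> outside (row miss)
  C: rows 3-6 cols 4-5 z=2 -> covers; best now C (z=2)
  D: rows 4-5 cols 4-5 z=5 -> covers; best now C (z=2)
Winner: C at z=2

Answer: C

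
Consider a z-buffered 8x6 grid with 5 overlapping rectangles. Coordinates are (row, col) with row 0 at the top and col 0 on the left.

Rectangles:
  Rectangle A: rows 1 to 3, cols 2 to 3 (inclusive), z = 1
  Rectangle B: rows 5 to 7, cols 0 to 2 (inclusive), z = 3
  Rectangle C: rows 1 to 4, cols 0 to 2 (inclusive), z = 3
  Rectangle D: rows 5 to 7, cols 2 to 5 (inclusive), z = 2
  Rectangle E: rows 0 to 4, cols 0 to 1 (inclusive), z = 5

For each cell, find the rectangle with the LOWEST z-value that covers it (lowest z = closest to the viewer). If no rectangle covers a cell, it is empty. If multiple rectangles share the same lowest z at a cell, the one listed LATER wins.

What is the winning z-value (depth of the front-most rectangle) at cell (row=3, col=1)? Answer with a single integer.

Answer: 3

Derivation:
Check cell (3,1):
  A: rows 1-3 cols 2-3 -> outside (col miss)
  B: rows 5-7 cols 0-2 -> outside (row miss)
  C: rows 1-4 cols 0-2 z=3 -> covers; best now C (z=3)
  D: rows 5-7 cols 2-5 -> outside (row miss)
  E: rows 0-4 cols 0-1 z=5 -> covers; best now C (z=3)
Winner: C at z=3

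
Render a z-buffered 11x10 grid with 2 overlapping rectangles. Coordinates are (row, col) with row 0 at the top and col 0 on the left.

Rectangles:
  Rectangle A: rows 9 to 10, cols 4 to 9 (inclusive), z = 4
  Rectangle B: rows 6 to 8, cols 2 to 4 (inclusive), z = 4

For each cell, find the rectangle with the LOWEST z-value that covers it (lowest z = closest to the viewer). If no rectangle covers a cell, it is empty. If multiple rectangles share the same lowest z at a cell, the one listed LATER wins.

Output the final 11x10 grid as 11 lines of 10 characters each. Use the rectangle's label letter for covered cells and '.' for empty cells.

..........
..........
..........
..........
..........
..........
..BBB.....
..BBB.....
..BBB.....
....AAAAAA
....AAAAAA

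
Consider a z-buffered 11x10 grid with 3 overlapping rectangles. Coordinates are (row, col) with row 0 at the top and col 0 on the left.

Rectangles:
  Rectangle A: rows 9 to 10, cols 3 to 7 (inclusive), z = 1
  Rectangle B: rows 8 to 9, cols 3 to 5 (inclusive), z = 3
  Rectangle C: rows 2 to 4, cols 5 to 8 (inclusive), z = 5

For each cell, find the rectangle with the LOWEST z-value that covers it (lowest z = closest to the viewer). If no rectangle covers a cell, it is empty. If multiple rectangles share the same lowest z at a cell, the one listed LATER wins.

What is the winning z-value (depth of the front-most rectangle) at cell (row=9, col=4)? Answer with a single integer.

Check cell (9,4):
  A: rows 9-10 cols 3-7 z=1 -> covers; best now A (z=1)
  B: rows 8-9 cols 3-5 z=3 -> covers; best now A (z=1)
  C: rows 2-4 cols 5-8 -> outside (row miss)
Winner: A at z=1

Answer: 1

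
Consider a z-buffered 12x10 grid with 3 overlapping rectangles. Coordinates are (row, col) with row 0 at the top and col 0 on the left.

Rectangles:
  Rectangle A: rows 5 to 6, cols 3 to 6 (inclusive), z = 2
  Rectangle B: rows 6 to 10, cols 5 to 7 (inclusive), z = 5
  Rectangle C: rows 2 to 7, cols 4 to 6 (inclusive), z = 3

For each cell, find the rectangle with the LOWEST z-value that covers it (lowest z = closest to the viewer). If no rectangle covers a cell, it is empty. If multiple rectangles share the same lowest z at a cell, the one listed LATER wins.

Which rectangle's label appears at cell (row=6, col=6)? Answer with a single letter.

Check cell (6,6):
  A: rows 5-6 cols 3-6 z=2 -> covers; best now A (z=2)
  B: rows 6-10 cols 5-7 z=5 -> covers; best now A (z=2)
  C: rows 2-7 cols 4-6 z=3 -> covers; best now A (z=2)
Winner: A at z=2

Answer: A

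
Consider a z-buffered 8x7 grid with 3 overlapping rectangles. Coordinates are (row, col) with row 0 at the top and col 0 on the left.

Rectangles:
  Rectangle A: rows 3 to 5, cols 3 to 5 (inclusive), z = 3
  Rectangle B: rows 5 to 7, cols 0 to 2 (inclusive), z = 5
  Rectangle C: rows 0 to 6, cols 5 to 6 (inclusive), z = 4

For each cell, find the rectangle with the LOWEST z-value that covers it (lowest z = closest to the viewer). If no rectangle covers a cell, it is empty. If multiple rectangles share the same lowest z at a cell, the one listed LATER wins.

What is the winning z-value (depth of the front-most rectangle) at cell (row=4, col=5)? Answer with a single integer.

Check cell (4,5):
  A: rows 3-5 cols 3-5 z=3 -> covers; best now A (z=3)
  B: rows 5-7 cols 0-2 -> outside (row miss)
  C: rows 0-6 cols 5-6 z=4 -> covers; best now A (z=3)
Winner: A at z=3

Answer: 3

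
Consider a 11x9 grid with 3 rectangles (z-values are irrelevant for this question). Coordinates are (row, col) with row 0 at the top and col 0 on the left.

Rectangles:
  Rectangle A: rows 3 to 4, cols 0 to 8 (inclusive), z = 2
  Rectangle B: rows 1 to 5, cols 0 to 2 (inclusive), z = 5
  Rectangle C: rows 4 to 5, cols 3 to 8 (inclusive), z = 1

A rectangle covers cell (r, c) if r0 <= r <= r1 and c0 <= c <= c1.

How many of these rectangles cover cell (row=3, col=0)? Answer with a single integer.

Answer: 2

Derivation:
Check cell (3,0):
  A: rows 3-4 cols 0-8 -> covers
  B: rows 1-5 cols 0-2 -> covers
  C: rows 4-5 cols 3-8 -> outside (row miss)
Count covering = 2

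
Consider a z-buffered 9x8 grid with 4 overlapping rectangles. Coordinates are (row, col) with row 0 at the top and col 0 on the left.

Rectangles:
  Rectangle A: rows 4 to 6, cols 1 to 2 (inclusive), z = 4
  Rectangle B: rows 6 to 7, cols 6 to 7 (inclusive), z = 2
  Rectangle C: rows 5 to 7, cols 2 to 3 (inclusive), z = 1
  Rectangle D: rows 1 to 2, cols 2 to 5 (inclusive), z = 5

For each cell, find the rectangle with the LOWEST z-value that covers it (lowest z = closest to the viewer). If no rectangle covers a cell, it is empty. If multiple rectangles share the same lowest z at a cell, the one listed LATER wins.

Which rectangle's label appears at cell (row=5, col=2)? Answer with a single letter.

Check cell (5,2):
  A: rows 4-6 cols 1-2 z=4 -> covers; best now A (z=4)
  B: rows 6-7 cols 6-7 -> outside (row miss)
  C: rows 5-7 cols 2-3 z=1 -> covers; best now C (z=1)
  D: rows 1-2 cols 2-5 -> outside (row miss)
Winner: C at z=1

Answer: C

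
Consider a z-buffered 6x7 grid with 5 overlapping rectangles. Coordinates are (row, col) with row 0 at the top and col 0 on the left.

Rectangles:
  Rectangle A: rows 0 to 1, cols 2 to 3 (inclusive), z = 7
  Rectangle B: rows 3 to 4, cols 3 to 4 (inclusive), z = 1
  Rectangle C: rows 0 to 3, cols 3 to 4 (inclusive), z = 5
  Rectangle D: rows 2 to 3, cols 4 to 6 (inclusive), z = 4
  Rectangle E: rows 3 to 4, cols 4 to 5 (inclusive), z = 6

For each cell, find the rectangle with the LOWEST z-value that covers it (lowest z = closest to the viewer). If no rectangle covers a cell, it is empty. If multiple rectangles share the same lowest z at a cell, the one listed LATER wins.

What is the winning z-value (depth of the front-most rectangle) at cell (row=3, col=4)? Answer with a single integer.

Answer: 1

Derivation:
Check cell (3,4):
  A: rows 0-1 cols 2-3 -> outside (row miss)
  B: rows 3-4 cols 3-4 z=1 -> covers; best now B (z=1)
  C: rows 0-3 cols 3-4 z=5 -> covers; best now B (z=1)
  D: rows 2-3 cols 4-6 z=4 -> covers; best now B (z=1)
  E: rows 3-4 cols 4-5 z=6 -> covers; best now B (z=1)
Winner: B at z=1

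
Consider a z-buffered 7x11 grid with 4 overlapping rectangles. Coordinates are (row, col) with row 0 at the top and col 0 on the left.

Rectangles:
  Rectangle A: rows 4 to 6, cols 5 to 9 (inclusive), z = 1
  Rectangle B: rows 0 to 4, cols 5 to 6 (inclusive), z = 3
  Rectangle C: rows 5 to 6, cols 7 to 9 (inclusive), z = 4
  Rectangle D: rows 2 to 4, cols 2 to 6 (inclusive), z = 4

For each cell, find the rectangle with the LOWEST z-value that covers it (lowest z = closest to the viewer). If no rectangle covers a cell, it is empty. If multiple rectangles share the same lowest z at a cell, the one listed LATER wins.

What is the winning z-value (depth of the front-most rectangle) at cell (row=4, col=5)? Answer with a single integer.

Answer: 1

Derivation:
Check cell (4,5):
  A: rows 4-6 cols 5-9 z=1 -> covers; best now A (z=1)
  B: rows 0-4 cols 5-6 z=3 -> covers; best now A (z=1)
  C: rows 5-6 cols 7-9 -> outside (row miss)
  D: rows 2-4 cols 2-6 z=4 -> covers; best now A (z=1)
Winner: A at z=1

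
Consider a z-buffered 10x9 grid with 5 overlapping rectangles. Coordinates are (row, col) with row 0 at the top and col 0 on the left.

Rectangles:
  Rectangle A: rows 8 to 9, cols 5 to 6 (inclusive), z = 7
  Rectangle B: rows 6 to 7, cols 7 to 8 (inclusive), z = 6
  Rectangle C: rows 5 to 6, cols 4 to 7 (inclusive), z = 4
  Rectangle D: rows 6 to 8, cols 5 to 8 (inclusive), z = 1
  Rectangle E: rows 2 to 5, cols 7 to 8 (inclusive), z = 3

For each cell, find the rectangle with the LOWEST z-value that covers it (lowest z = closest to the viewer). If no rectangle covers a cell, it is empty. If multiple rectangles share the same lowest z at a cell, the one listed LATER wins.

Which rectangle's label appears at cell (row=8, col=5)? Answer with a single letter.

Check cell (8,5):
  A: rows 8-9 cols 5-6 z=7 -> covers; best now A (z=7)
  B: rows 6-7 cols 7-8 -> outside (row miss)
  C: rows 5-6 cols 4-7 -> outside (row miss)
  D: rows 6-8 cols 5-8 z=1 -> covers; best now D (z=1)
  E: rows 2-5 cols 7-8 -> outside (row miss)
Winner: D at z=1

Answer: D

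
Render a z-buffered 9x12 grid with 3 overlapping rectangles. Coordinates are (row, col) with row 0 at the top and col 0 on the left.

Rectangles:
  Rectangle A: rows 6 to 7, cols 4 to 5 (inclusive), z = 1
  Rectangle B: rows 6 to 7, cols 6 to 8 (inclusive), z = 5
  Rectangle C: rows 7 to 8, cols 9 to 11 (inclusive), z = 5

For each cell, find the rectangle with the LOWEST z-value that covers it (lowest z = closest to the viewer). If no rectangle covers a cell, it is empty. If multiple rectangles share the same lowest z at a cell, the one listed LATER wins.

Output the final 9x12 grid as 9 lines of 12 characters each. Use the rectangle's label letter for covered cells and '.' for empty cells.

............
............
............
............
............
............
....AABBB...
....AABBBCCC
.........CCC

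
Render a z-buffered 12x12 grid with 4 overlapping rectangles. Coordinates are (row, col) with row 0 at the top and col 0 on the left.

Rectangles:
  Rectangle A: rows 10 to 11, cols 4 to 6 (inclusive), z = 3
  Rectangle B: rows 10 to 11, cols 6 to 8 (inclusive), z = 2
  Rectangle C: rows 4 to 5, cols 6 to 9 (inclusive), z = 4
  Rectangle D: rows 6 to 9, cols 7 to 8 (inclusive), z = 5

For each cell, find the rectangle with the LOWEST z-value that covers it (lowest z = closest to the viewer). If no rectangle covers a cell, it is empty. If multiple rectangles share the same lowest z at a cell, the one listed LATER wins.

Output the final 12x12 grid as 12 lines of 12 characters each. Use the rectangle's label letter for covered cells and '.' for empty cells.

............
............
............
............
......CCCC..
......CCCC..
.......DD...
.......DD...
.......DD...
.......DD...
....AABBB...
....AABBB...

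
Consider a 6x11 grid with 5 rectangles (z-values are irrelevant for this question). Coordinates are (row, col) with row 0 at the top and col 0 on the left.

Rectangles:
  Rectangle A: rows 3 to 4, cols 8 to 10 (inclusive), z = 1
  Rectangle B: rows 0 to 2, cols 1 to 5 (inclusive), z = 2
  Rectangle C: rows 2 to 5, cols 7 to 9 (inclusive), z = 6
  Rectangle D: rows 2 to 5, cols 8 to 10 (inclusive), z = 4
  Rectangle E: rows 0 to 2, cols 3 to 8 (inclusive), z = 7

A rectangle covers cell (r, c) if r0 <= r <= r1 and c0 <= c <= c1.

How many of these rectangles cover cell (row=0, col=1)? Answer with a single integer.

Check cell (0,1):
  A: rows 3-4 cols 8-10 -> outside (row miss)
  B: rows 0-2 cols 1-5 -> covers
  C: rows 2-5 cols 7-9 -> outside (row miss)
  D: rows 2-5 cols 8-10 -> outside (row miss)
  E: rows 0-2 cols 3-8 -> outside (col miss)
Count covering = 1

Answer: 1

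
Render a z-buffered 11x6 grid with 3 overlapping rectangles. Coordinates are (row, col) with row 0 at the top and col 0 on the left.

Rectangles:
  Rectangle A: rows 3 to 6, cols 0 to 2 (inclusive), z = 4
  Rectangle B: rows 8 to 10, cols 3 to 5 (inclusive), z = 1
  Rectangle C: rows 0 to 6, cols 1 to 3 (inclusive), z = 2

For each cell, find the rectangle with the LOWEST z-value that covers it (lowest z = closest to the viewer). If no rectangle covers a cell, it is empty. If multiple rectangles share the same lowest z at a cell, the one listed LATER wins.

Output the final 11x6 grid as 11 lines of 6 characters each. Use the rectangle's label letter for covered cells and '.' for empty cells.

.CCC..
.CCC..
.CCC..
ACCC..
ACCC..
ACCC..
ACCC..
......
...BBB
...BBB
...BBB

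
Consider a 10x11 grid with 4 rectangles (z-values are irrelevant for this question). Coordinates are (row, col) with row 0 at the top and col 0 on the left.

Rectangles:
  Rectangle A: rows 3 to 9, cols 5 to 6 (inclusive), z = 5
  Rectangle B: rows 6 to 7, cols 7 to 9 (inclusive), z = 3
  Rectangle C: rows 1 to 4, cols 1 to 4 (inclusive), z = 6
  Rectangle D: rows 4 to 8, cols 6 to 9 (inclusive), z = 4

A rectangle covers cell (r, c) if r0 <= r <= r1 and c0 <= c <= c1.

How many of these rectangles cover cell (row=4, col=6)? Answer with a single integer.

Check cell (4,6):
  A: rows 3-9 cols 5-6 -> covers
  B: rows 6-7 cols 7-9 -> outside (row miss)
  C: rows 1-4 cols 1-4 -> outside (col miss)
  D: rows 4-8 cols 6-9 -> covers
Count covering = 2

Answer: 2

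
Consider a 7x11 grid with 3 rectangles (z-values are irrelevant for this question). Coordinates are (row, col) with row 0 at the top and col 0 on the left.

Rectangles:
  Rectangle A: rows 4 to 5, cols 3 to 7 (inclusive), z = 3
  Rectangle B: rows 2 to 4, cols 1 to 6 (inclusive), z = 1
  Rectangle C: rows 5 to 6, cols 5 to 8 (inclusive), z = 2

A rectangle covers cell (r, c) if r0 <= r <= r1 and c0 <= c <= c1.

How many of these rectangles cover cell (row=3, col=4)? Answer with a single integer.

Check cell (3,4):
  A: rows 4-5 cols 3-7 -> outside (row miss)
  B: rows 2-4 cols 1-6 -> covers
  C: rows 5-6 cols 5-8 -> outside (row miss)
Count covering = 1

Answer: 1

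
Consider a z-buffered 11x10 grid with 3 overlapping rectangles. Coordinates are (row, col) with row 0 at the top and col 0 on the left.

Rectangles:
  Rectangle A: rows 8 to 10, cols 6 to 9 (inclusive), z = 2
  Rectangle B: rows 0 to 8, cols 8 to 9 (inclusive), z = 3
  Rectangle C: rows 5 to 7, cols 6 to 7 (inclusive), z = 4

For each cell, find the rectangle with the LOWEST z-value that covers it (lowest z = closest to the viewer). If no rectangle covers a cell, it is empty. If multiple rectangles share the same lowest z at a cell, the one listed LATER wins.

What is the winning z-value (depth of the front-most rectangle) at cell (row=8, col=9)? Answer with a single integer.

Check cell (8,9):
  A: rows 8-10 cols 6-9 z=2 -> covers; best now A (z=2)
  B: rows 0-8 cols 8-9 z=3 -> covers; best now A (z=2)
  C: rows 5-7 cols 6-7 -> outside (row miss)
Winner: A at z=2

Answer: 2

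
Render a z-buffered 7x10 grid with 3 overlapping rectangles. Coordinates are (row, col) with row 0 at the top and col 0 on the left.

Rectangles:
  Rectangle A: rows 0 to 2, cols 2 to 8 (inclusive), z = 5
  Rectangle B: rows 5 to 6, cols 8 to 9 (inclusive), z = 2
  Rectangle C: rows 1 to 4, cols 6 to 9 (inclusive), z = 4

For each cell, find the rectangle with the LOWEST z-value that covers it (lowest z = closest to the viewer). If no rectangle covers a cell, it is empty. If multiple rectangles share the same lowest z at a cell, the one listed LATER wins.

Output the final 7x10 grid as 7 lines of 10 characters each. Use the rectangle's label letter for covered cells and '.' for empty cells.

..AAAAAAA.
..AAAACCCC
..AAAACCCC
......CCCC
......CCCC
........BB
........BB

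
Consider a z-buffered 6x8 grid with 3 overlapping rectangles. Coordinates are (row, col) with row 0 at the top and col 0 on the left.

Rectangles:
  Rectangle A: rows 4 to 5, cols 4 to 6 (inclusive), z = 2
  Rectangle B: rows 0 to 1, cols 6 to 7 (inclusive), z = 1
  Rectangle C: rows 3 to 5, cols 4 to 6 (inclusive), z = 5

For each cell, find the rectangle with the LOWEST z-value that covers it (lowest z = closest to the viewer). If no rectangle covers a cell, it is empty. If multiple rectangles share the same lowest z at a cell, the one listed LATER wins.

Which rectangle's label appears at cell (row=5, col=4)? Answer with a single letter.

Answer: A

Derivation:
Check cell (5,4):
  A: rows 4-5 cols 4-6 z=2 -> covers; best now A (z=2)
  B: rows 0-1 cols 6-7 -> outside (row miss)
  C: rows 3-5 cols 4-6 z=5 -> covers; best now A (z=2)
Winner: A at z=2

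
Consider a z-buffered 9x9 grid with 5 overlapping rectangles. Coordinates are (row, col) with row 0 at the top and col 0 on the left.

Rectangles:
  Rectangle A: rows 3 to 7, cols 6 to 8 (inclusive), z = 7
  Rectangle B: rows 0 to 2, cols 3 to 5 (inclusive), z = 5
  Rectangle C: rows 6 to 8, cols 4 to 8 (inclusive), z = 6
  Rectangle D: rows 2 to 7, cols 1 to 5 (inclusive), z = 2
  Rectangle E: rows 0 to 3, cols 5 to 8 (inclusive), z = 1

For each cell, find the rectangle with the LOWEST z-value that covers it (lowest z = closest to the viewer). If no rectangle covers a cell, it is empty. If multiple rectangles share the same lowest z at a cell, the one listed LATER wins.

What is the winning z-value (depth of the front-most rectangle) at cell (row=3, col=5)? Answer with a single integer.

Answer: 1

Derivation:
Check cell (3,5):
  A: rows 3-7 cols 6-8 -> outside (col miss)
  B: rows 0-2 cols 3-5 -> outside (row miss)
  C: rows 6-8 cols 4-8 -> outside (row miss)
  D: rows 2-7 cols 1-5 z=2 -> covers; best now D (z=2)
  E: rows 0-3 cols 5-8 z=1 -> covers; best now E (z=1)
Winner: E at z=1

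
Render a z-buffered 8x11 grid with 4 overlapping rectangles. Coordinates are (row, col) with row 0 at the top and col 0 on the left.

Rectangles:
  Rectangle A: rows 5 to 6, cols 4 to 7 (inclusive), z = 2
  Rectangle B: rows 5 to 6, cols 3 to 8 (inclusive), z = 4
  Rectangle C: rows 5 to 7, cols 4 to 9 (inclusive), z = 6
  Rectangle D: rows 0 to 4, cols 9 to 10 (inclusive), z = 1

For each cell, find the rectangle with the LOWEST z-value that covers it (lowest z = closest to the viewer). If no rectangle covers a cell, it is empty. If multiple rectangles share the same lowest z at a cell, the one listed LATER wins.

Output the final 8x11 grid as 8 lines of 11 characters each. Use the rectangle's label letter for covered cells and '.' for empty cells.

.........DD
.........DD
.........DD
.........DD
.........DD
...BAAAABC.
...BAAAABC.
....CCCCCC.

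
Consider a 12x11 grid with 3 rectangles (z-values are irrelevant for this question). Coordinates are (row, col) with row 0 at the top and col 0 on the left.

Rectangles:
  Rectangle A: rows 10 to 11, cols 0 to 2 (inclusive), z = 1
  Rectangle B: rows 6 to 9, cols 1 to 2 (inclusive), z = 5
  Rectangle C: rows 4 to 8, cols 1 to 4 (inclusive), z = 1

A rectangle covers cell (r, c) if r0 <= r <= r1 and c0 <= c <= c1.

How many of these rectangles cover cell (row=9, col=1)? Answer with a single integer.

Answer: 1

Derivation:
Check cell (9,1):
  A: rows 10-11 cols 0-2 -> outside (row miss)
  B: rows 6-9 cols 1-2 -> covers
  C: rows 4-8 cols 1-4 -> outside (row miss)
Count covering = 1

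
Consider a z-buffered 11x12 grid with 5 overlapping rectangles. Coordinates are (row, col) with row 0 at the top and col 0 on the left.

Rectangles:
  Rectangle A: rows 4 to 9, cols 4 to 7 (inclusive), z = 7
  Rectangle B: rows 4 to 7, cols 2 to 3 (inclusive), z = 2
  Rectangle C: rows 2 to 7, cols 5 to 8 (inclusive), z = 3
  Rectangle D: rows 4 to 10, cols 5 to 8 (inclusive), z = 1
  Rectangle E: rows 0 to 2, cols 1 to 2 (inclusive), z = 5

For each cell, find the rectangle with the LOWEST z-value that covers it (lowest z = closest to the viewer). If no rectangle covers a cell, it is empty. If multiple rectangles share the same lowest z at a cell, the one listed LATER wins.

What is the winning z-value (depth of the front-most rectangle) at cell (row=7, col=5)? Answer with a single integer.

Check cell (7,5):
  A: rows 4-9 cols 4-7 z=7 -> covers; best now A (z=7)
  B: rows 4-7 cols 2-3 -> outside (col miss)
  C: rows 2-7 cols 5-8 z=3 -> covers; best now C (z=3)
  D: rows 4-10 cols 5-8 z=1 -> covers; best now D (z=1)
  E: rows 0-2 cols 1-2 -> outside (row miss)
Winner: D at z=1

Answer: 1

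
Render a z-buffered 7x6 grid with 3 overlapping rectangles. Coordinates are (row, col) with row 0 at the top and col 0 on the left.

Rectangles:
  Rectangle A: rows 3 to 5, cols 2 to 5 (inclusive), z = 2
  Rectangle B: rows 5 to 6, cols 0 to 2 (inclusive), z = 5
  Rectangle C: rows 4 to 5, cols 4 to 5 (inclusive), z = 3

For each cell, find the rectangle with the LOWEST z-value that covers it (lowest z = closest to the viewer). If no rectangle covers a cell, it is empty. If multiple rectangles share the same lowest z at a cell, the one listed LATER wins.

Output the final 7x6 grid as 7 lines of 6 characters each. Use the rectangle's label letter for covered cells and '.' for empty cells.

......
......
......
..AAAA
..AAAA
BBAAAA
BBB...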